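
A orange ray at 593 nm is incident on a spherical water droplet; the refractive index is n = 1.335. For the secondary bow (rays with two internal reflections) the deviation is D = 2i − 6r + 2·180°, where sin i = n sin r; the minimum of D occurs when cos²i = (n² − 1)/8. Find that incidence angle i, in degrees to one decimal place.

cos²i = (1.335² − 1)/8 = (1.78222 − 1)/8 = 0.09778.
cos i = 0.31269, so i = 71.778°.

71.8°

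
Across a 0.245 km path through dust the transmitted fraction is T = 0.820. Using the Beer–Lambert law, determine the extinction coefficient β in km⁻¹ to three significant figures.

Beer–Lambert: T = exp(−βL) ⇒ β = −ln(T)/L = −ln(0.820)/0.245 = 0.1985/0.245 = 0.81 km⁻¹.

0.810 km⁻¹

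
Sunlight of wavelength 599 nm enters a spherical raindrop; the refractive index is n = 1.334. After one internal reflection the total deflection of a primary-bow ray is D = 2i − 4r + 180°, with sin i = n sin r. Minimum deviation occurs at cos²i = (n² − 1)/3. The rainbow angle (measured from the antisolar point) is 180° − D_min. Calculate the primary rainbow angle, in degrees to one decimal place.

41.9°

cos²i = (1.77956 − 1)/3 = 0.25985; i = arccos(0.50976) = 59.352°.
sin r = sin 59.352°/1.334 = 0.64492; r = 40.159°.
D_min = 2·59.352° − 4·40.159° + 180° = 138.067°.
Rainbow angle = 180° − D_min = 41.933°.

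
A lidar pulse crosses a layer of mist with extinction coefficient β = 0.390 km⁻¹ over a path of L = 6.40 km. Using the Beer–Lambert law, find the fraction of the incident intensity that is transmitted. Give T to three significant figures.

τ = β·L = 0.390 × 6.40 = 2.4960.
T = exp(−2.4960) = 0.0824.

0.0824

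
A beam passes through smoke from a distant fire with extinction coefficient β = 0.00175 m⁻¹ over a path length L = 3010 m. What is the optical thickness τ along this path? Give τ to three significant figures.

5.27

τ = β·L = 0.00175 × 3010 = 5.2675.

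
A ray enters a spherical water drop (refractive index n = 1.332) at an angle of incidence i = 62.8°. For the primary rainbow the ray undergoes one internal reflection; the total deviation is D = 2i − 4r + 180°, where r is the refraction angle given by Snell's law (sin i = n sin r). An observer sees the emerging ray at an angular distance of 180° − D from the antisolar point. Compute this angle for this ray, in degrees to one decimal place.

42.0°

sin r = sin 62.8° / 1.332 = 0.8894/1.332 = 0.6677; r = 41.89°.
D = 2·62.8° − 4·41.89° + 180° = 125.60° − 167.57° + 180° = 138.03°.
Angle from antisolar point = 180° − D = 41.97°.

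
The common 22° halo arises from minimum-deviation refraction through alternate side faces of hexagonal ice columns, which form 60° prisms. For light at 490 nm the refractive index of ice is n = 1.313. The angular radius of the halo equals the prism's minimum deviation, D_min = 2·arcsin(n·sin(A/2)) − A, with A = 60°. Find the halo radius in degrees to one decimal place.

22.1°

n·sin(A/2) = 1.313 × sin 30° = 1.313 × 0.5000 = 0.6565.
D_min = 2·arcsin(0.6565) − 60° = 2 × 41.033° − 60° = 22.067°.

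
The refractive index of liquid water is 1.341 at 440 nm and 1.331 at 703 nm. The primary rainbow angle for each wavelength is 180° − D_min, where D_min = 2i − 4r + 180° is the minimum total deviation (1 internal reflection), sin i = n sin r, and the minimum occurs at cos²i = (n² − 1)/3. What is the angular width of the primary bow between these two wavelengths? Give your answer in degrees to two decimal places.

1.44°

At 440 nm (n = 1.341): cos²i = 0.26609 → i = 58.946°, r = 39.705°, D_min = 139.071°, rainbow angle = 40.929°.
At 703 nm (n = 1.331): cos²i = 0.25719 → i = 59.527°, r = 40.356°, D_min = 137.630°, rainbow angle = 42.370°.
Angular width = |40.929° − 42.370°| = 1.441°.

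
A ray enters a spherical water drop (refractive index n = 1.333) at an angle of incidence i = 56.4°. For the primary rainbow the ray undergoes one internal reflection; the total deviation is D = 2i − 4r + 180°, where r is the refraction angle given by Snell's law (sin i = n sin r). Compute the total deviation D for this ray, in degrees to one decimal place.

138.1°

sin r = sin 56.4° / 1.333 = 0.8329/1.333 = 0.6248; r = 38.67°.
D = 2·56.4° − 4·38.67° + 180° = 112.80° − 154.68° + 180° = 138.12°.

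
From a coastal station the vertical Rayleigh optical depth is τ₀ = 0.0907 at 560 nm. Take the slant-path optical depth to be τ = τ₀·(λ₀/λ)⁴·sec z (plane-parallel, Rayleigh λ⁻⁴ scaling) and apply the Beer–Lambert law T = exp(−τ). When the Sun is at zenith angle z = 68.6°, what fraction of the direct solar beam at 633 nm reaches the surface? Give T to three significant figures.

sec 68.6° = 2.7407.
τ = 0.0907 × (560/633)⁴ × 2.7407 = 0.0907 × 0.6125 × 2.7407 = 0.1523.
T = exp(−0.1523) = 0.8588.

0.859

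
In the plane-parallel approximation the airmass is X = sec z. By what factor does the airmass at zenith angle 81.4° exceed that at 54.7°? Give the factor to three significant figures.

3.86

X(81.4°)/X(54.7°) = sec 81.4° / sec 54.7° = cos 54.7° / cos 81.4° = 0.5779/0.1495 = 3.8644.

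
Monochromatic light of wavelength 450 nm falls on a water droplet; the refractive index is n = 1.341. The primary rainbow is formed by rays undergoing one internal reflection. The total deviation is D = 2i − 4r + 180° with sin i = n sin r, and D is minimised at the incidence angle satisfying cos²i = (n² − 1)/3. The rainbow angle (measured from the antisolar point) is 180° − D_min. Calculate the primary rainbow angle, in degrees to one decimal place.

40.9°

cos²i = (1.79828 − 1)/3 = 0.26609; i = arccos(0.51584) = 58.946°.
sin r = sin 58.946°/1.341 = 0.63884; r = 39.705°.
D_min = 2·58.946° − 4·39.705° + 180° = 139.071°.
Rainbow angle = 180° − D_min = 40.929°.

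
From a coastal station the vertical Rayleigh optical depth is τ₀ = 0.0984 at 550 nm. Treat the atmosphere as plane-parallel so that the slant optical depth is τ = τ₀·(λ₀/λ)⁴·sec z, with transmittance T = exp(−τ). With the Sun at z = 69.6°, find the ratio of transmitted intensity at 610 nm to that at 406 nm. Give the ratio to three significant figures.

2.15

Airmass: sec 69.6° = 2.8688.
τ(610 nm) = 0.0984 × (550/610)⁴ × 2.8688 = 0.0984 × 0.6609 × 2.8688 = 0.1866.
τ(406 nm) = 0.0984 × (550/406)⁴ × 2.8688 = 0.0984 × 3.3678 × 2.8688 = 0.9507.
T(610)/T(406) = exp(τ_B − τ_A) = exp(0.7641) = 2.1472.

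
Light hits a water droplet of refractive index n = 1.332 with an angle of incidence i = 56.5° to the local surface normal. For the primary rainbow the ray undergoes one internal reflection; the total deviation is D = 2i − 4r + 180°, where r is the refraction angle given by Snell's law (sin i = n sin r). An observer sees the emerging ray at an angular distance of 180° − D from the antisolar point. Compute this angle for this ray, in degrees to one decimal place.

sin r = sin 56.5° / 1.332 = 0.8339/1.332 = 0.6260; r = 38.76°.
D = 2·56.5° − 4·38.76° + 180° = 113.00° − 155.03° + 180° = 137.97°.
Angle from antisolar point = 180° − D = 42.03°.

42.0°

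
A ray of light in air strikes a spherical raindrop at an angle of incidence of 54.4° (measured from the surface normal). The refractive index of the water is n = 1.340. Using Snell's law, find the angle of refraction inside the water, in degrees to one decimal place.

37.4°

Snell: sin θ_r = sin θ_i / n = sin 54.4° / 1.340 = 0.8131 / 1.340 = 0.6068.
θ_r = arcsin(0.6068) = 37.36°.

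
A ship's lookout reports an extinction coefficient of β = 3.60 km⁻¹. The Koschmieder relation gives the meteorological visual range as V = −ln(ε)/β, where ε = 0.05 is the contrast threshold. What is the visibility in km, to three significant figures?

V = −ln(0.05) / 3.60 = 2.996 / 3.60 = 0.8321 km.

0.832 km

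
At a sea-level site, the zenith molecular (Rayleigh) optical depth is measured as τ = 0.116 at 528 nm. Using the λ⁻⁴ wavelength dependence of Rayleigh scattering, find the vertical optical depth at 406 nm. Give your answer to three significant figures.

τ(406 nm) = τ(528 nm) × (528/406)⁴ = 0.116 × (1.3005)⁴ = 0.116 × 2.8604 = 0.3318.

0.332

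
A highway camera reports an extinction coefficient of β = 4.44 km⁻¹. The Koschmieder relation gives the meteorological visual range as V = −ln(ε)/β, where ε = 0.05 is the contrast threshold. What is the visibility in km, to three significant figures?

0.675 km

V = −ln(0.05) / 4.44 = 2.996 / 4.44 = 0.6747 km.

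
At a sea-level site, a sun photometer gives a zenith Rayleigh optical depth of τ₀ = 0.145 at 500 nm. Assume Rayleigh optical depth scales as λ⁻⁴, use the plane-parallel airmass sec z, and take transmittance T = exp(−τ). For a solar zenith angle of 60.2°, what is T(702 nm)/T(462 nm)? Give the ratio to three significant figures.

1.38

Airmass: sec 60.2° = 2.0122.
τ(702 nm) = 0.145 × (500/702)⁴ × 2.0122 = 0.145 × 0.2574 × 2.0122 = 0.0751.
τ(462 nm) = 0.145 × (500/462)⁴ × 2.0122 = 0.145 × 1.3719 × 2.0122 = 0.4003.
T(702)/T(462) = exp(τ_B − τ_A) = exp(0.3252) = 1.3843.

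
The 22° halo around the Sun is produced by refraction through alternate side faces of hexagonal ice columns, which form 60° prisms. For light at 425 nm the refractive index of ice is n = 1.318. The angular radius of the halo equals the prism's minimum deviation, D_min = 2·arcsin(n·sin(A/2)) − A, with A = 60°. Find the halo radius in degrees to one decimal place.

n·sin(A/2) = 1.318 × sin 30° = 1.318 × 0.5000 = 0.6590.
D_min = 2·arcsin(0.6590) − 60° = 2 × 41.224° − 60° = 22.447°.

22.4°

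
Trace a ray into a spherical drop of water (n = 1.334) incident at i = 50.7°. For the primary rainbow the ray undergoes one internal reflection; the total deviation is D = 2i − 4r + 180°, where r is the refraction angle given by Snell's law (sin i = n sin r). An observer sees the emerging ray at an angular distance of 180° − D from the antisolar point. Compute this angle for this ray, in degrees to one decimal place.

sin r = sin 50.7° / 1.334 = 0.7738/1.334 = 0.5801; r = 35.46°.
D = 2·50.7° − 4·35.46° + 180° = 101.40° − 141.83° + 180° = 139.57°.
Angle from antisolar point = 180° − D = 40.43°.

40.4°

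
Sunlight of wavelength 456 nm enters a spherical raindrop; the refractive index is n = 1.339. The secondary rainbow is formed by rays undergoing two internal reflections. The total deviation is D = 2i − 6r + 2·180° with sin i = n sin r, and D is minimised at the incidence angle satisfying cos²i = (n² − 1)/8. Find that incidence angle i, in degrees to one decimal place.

71.6°

cos²i = (1.339² − 1)/8 = (1.79292 − 1)/8 = 0.09912.
cos i = 0.31483, so i = 71.650°.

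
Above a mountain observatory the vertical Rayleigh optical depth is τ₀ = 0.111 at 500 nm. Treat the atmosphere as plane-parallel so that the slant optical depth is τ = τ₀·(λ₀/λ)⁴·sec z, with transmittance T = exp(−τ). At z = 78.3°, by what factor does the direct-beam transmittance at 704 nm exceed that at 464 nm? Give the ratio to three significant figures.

Airmass: sec 78.3° = 4.9313.
τ(704 nm) = 0.111 × (500/704)⁴ × 4.9313 = 0.111 × 0.2544 × 4.9313 = 0.1393.
τ(464 nm) = 0.111 × (500/464)⁴ × 4.9313 = 0.111 × 1.3484 × 4.9313 = 0.7381.
T(704)/T(464) = exp(τ_B − τ_A) = exp(0.5988) = 1.8199.

1.82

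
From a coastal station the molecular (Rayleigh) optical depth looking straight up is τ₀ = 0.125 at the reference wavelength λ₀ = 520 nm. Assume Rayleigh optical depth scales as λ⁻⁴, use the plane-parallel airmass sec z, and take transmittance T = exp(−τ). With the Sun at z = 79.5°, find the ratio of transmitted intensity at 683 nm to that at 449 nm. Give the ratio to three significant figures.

2.73

Airmass: sec 79.5° = 5.4874.
τ(683 nm) = 0.125 × (520/683)⁴ × 5.4874 = 0.125 × 0.3360 × 5.4874 = 0.2305.
τ(449 nm) = 0.125 × (520/449)⁴ × 5.4874 = 0.125 × 1.7990 × 5.4874 = 1.2340.
T(683)/T(449) = exp(τ_B − τ_A) = exp(1.0035) = 2.7278.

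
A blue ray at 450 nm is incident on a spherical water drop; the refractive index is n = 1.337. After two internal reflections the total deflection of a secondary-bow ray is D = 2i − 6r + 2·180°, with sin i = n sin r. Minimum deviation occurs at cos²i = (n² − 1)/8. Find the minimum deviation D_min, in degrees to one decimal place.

cos²i = (1.78757 − 1)/8 = 0.09845; i = arccos(0.31376) = 71.714°.
sin r = sin 71.714°/1.337 = 0.71017; r = 45.249°.
D_min = 2·71.714° − 6·45.249° + 360° = 231.934°.

231.9°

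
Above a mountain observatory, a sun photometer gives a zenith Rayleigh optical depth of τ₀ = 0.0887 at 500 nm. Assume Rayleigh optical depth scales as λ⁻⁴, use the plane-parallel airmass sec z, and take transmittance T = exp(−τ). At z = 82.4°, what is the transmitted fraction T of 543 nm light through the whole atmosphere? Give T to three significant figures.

0.617

sec 82.4° = 7.5611.
τ = 0.0887 × (500/543)⁴ × 7.5611 = 0.0887 × 0.7189 × 7.5611 = 0.4822.
T = exp(−0.4822) = 0.6175.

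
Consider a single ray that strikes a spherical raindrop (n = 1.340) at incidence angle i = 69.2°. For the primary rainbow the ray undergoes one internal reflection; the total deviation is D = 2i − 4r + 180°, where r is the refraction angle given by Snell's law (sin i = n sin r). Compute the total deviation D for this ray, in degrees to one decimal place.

141.5°

sin r = sin 69.2° / 1.340 = 0.9348/1.340 = 0.6976; r = 44.24°.
D = 2·69.2° − 4·44.24° + 180° = 138.40° − 176.95° + 180° = 141.45°.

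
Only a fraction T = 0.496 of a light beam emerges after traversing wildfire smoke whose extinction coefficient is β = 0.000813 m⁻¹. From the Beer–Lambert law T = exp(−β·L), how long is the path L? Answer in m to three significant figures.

862 m

Beer–Lambert: T = exp(−βL) ⇒ L = −ln(T)/β = −ln(0.496)/0.000813 = 0.7012/0.000813 = 862.5 m.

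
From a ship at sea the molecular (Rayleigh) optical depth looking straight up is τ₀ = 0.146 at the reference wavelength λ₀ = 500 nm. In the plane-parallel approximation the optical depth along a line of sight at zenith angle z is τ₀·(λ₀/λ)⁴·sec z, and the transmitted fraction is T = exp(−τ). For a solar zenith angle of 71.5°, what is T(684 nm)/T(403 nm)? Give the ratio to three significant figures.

Airmass: sec 71.5° = 3.1515.
τ(684 nm) = 0.146 × (500/684)⁴ × 3.1515 = 0.146 × 0.2855 × 3.1515 = 0.1314.
τ(403 nm) = 0.146 × (500/403)⁴ × 3.1515 = 0.146 × 2.3695 × 3.1515 = 1.0903.
T(684)/T(403) = exp(τ_B − τ_A) = exp(0.9589) = 2.6088.

2.61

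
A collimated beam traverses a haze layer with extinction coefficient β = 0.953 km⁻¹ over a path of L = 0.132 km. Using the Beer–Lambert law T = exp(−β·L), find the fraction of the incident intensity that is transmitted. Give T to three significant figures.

0.882

τ = β·L = 0.953 × 0.132 = 0.1258.
T = exp(−0.1258) = 0.8818.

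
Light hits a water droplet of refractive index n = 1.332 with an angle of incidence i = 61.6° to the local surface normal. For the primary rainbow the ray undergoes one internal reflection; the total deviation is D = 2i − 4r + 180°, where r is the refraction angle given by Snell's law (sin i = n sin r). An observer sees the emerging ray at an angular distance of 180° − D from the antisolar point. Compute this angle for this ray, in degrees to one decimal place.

sin r = sin 61.6° / 1.332 = 0.8796/1.332 = 0.6604; r = 41.33°.
D = 2·61.6° − 4·41.33° + 180° = 123.20° − 165.32° + 180° = 137.88°.
Angle from antisolar point = 180° − D = 42.12°.

42.1°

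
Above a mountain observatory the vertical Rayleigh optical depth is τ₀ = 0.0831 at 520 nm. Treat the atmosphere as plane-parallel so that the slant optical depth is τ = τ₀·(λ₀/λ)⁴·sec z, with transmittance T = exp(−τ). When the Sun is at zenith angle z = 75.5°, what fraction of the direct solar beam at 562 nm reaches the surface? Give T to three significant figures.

sec 75.5° = 3.9939.
τ = 0.0831 × (520/562)⁴ × 3.9939 = 0.0831 × 0.7329 × 3.9939 = 0.2433.
T = exp(−0.2433) = 0.7841.

0.784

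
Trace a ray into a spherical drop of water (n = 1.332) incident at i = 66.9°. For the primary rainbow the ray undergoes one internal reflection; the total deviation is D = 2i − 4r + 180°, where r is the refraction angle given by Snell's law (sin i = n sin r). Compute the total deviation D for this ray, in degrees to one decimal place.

sin r = sin 66.9° / 1.332 = 0.9198/1.332 = 0.6906; r = 43.67°.
D = 2·66.9° − 4·43.67° + 180° = 133.80° − 174.70° + 180° = 139.10°.

139.1°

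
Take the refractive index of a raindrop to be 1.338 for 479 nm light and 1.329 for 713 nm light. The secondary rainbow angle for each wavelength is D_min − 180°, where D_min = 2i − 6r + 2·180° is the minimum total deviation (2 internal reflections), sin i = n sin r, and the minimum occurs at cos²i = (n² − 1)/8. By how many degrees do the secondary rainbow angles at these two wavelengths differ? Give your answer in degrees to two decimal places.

2.36°

At 479 nm (n = 1.338): cos²i = 0.09878 → i = 71.682°, r = 45.195°, D_min = 232.193°, rainbow angle = 52.193°.
At 713 nm (n = 1.329): cos²i = 0.09578 → i = 71.972°, r = 45.685°, D_min = 229.837°, rainbow angle = 49.837°.
Angular width = |52.193° − 49.837°| = 2.356°.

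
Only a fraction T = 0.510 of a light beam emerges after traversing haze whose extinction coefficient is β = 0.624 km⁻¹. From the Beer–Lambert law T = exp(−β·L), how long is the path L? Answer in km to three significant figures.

Beer–Lambert: T = exp(−βL) ⇒ L = −ln(T)/β = −ln(0.510)/0.624 = 0.6733/0.624 = 1.079 km.

1.08 km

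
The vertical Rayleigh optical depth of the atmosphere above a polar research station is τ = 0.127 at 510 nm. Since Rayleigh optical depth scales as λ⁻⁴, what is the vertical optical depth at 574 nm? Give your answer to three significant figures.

0.0791

τ(574 nm) = τ(510 nm) × (510/574)⁴ = 0.127 × (0.8885)⁴ = 0.127 × 0.6232 = 0.0791.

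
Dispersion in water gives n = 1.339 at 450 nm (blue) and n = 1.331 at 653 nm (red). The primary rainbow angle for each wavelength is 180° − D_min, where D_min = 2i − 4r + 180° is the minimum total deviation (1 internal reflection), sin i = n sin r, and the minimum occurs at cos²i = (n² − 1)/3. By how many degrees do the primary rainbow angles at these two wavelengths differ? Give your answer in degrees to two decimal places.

1.16°

At 450 nm (n = 1.339): cos²i = 0.26431 → i = 59.062°, r = 39.834°, D_min = 138.786°, rainbow angle = 41.214°.
At 653 nm (n = 1.331): cos²i = 0.25719 → i = 59.527°, r = 40.356°, D_min = 137.630°, rainbow angle = 42.370°.
Angular width = |41.214° − 42.370°| = 1.156°.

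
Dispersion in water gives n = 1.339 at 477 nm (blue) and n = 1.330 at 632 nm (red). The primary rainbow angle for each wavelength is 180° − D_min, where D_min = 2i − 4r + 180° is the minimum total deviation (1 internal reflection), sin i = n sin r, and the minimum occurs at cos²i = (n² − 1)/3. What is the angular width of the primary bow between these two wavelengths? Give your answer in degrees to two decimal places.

At 477 nm (n = 1.339): cos²i = 0.26431 → i = 59.062°, r = 39.834°, D_min = 138.786°, rainbow angle = 41.214°.
At 632 nm (n = 1.330): cos²i = 0.25630 → i = 59.585°, r = 40.422°, D_min = 137.484°, rainbow angle = 42.516°.
Angular width = |41.214° − 42.516°| = 1.303°.

1.30°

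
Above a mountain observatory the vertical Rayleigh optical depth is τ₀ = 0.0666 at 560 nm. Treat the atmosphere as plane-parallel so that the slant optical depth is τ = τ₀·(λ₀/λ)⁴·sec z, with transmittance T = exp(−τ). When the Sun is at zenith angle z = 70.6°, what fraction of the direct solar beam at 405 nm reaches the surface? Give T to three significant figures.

sec 70.6° = 3.0106.
τ = 0.0666 × (560/405)⁴ × 3.0106 = 0.0666 × 3.6554 × 3.0106 = 0.7329.
T = exp(−0.7329) = 0.4805.

0.481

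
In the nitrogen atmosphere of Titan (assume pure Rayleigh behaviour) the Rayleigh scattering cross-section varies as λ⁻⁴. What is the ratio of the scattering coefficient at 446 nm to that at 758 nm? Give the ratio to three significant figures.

Rayleigh scattering ∝ λ⁻⁴, so the ratio of coefficients is the inverse fourth power of the wavelength ratio.
σ(446)/σ(758) = (758/446)⁴ = (1.6996)⁴ = 8.343.

8.34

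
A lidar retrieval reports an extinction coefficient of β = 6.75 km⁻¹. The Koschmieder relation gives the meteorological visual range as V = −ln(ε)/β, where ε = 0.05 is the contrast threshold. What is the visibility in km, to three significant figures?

V = −ln(0.05) / 6.75 = 2.996 / 6.75 = 0.4438 km.

0.444 km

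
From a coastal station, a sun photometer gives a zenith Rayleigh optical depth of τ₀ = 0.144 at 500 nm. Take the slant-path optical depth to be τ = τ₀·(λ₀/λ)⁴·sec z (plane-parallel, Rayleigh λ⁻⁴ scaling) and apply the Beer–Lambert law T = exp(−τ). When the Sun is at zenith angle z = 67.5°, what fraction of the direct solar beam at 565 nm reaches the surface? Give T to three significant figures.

sec 67.5° = 2.6131.
τ = 0.144 × (500/565)⁴ × 2.6131 = 0.144 × 0.6133 × 2.6131 = 0.2308.
T = exp(−0.2308) = 0.7939.

0.794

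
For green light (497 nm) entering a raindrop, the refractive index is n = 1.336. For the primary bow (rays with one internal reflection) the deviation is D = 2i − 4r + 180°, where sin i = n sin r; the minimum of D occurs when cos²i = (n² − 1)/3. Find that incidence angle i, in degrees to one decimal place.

cos²i = (1.336² − 1)/3 = (1.78490 − 1)/3 = 0.26163.
cos i = 0.51150, so i = 59.236°.

59.2°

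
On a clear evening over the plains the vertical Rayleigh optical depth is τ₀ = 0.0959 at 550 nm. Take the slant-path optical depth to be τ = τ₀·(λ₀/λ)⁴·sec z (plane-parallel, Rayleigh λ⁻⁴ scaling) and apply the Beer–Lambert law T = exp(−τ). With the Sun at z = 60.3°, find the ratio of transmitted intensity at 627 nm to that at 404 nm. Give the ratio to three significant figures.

Airmass: sec 60.3° = 2.0183.
τ(627 nm) = 0.0959 × (550/627)⁴ × 2.0183 = 0.0959 × 0.5921 × 2.0183 = 0.1146.
τ(404 nm) = 0.0959 × (550/404)⁴ × 2.0183 = 0.0959 × 3.4350 × 2.0183 = 0.6649.
T(627)/T(404) = exp(τ_B − τ_A) = exp(0.5503) = 1.7337.

1.73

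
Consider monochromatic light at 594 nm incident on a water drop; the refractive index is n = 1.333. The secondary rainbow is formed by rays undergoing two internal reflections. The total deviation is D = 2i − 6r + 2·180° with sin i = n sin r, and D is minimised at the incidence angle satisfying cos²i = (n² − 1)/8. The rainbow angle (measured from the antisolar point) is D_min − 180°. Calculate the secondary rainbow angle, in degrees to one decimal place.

50.9°

cos²i = (1.77689 − 1)/8 = 0.09711; i = arccos(0.31163) = 71.843°.
sin r = sin 71.843°/1.333 = 0.71283; r = 45.466°.
D_min = 2·71.843° − 6·45.466° + 360° = 230.891°.
Rainbow angle = D_min − 180° = 50.891°.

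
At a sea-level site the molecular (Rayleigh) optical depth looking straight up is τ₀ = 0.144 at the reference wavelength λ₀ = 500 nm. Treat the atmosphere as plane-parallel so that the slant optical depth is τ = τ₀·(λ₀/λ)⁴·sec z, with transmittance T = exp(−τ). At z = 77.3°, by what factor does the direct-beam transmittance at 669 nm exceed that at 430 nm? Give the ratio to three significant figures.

2.70

Airmass: sec 77.3° = 4.5486.
τ(669 nm) = 0.144 × (500/669)⁴ × 4.5486 = 0.144 × 0.3120 × 4.5486 = 0.2044.
τ(430 nm) = 0.144 × (500/430)⁴ × 4.5486 = 0.144 × 1.8281 × 4.5486 = 1.1974.
T(669)/T(430) = exp(τ_B − τ_A) = exp(0.9931) = 2.6995.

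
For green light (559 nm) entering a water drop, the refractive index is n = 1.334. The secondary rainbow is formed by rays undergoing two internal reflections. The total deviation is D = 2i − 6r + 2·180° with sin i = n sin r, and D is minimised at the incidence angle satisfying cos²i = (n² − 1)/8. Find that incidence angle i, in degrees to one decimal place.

cos²i = (1.334² − 1)/8 = (1.77956 − 1)/8 = 0.09744.
cos i = 0.31216, so i = 71.810°.

71.8°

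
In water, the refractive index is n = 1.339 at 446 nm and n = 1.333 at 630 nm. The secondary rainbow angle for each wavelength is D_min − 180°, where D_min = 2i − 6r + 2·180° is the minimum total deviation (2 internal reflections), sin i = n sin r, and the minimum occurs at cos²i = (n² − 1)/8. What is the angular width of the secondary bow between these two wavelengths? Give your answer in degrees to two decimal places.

1.56°

At 446 nm (n = 1.339): cos²i = 0.09912 → i = 71.650°, r = 45.141°, D_min = 232.451°, rainbow angle = 52.451°.
At 630 nm (n = 1.333): cos²i = 0.09711 → i = 71.843°, r = 45.466°, D_min = 230.891°, rainbow angle = 50.891°.
Angular width = |52.451° − 50.891°| = 1.560°.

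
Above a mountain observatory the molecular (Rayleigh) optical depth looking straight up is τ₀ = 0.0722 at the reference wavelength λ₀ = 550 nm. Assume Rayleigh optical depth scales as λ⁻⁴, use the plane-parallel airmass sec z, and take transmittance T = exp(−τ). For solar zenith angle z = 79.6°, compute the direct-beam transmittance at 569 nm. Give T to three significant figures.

sec 79.6° = 5.5396.
τ = 0.0722 × (550/569)⁴ × 5.5396 = 0.0722 × 0.8730 × 5.5396 = 0.3492.
T = exp(−0.3492) = 0.7053.

0.705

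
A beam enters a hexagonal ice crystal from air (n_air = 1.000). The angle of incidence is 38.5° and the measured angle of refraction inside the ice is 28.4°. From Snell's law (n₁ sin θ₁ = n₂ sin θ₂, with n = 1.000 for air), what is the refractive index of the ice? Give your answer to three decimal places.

n = sin θ_i / sin θ_r = sin 38.5° / sin 28.4° = 0.6225 / 0.4756 = 1.3088.

1.309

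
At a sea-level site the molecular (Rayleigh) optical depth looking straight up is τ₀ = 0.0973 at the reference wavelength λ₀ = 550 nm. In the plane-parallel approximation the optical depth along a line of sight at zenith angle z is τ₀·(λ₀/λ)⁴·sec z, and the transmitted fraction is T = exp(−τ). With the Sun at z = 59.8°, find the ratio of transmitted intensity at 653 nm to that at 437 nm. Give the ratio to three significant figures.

1.47

Airmass: sec 59.8° = 1.9880.
τ(653 nm) = 0.0973 × (550/653)⁴ × 1.9880 = 0.0973 × 0.5033 × 1.9880 = 0.0973.
τ(437 nm) = 0.0973 × (550/437)⁴ × 1.9880 = 0.0973 × 2.5091 × 1.9880 = 0.4853.
T(653)/T(437) = exp(τ_B − τ_A) = exp(0.3880) = 1.4740.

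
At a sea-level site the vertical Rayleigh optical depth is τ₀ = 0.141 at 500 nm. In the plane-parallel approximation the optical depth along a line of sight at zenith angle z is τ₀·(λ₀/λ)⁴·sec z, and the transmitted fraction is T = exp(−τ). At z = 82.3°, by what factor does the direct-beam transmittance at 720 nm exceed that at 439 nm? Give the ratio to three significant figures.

Airmass: sec 82.3° = 7.4635.
τ(720 nm) = 0.141 × (500/720)⁴ × 7.4635 = 0.141 × 0.2326 × 7.4635 = 0.2447.
τ(439 nm) = 0.141 × (500/439)⁴ × 7.4635 = 0.141 × 1.6828 × 7.4635 = 1.7708.
T(720)/T(439) = exp(τ_B − τ_A) = exp(1.5261) = 4.6002.

4.60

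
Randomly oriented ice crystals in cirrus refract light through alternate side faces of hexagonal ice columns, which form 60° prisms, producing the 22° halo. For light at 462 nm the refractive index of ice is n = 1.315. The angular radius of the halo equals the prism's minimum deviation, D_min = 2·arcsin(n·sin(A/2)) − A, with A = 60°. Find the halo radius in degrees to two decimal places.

22.22°

n·sin(A/2) = 1.315 × sin 30° = 1.315 × 0.5000 = 0.6575.
D_min = 2·arcsin(0.6575) − 60° = 2 × 41.109° − 60° = 22.219°.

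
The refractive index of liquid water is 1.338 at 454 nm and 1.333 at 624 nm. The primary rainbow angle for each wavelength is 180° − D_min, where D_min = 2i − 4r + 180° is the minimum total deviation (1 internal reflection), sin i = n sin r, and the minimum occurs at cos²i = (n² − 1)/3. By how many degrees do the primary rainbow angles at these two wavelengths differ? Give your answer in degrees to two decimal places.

At 454 nm (n = 1.338): cos²i = 0.26341 → i = 59.120°, r = 39.899°, D_min = 138.643°, rainbow angle = 41.357°.
At 624 nm (n = 1.333): cos²i = 0.25896 → i = 59.410°, r = 40.225°, D_min = 137.922°, rainbow angle = 42.078°.
Angular width = |41.357° − 42.078°| = 0.722°.

0.72°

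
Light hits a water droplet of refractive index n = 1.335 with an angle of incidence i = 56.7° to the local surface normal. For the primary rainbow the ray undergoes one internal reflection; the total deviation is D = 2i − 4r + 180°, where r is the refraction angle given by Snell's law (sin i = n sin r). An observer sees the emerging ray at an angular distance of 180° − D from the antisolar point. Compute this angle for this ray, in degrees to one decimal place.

sin r = sin 56.7° / 1.335 = 0.8358/1.335 = 0.6261; r = 38.76°.
D = 2·56.7° − 4·38.76° + 180° = 113.40° − 155.04° + 180° = 138.36°.
Angle from antisolar point = 180° − D = 41.64°.

41.6°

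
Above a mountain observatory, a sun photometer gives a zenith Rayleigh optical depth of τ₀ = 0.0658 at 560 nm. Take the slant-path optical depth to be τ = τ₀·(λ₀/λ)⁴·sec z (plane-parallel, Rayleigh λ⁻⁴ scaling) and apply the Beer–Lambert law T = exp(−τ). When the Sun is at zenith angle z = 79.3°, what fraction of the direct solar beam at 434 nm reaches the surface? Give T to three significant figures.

0.374

sec 79.3° = 5.3860.
τ = 0.0658 × (560/434)⁴ × 5.3860 = 0.0658 × 2.7720 × 5.3860 = 0.9824.
T = exp(−0.9824) = 0.3744.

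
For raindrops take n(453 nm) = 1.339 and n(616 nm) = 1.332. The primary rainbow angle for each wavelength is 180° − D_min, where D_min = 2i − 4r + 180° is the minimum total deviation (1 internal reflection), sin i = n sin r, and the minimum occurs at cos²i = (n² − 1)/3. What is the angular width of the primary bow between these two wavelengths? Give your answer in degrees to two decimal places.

1.01°

At 453 nm (n = 1.339): cos²i = 0.26431 → i = 59.062°, r = 39.834°, D_min = 138.786°, rainbow angle = 41.214°.
At 616 nm (n = 1.332): cos²i = 0.25807 → i = 59.469°, r = 40.290°, D_min = 137.776°, rainbow angle = 42.224°.
Angular width = |41.214° − 42.224°| = 1.010°.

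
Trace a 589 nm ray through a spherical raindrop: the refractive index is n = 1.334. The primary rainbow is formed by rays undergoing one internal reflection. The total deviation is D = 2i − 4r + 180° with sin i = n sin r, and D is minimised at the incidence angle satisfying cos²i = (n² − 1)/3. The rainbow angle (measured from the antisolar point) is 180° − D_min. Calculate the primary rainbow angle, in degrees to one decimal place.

cos²i = (1.77956 − 1)/3 = 0.25985; i = arccos(0.50976) = 59.352°.
sin r = sin 59.352°/1.334 = 0.64492; r = 40.159°.
D_min = 2·59.352° − 4·40.159° + 180° = 138.067°.
Rainbow angle = 180° − D_min = 41.933°.

41.9°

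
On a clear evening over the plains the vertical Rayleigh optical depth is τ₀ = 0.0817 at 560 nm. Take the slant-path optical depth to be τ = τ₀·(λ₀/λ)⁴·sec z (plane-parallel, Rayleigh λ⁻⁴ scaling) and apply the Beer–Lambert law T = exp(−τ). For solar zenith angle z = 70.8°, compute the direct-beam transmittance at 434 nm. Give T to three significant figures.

0.502

sec 70.8° = 3.0407.
τ = 0.0817 × (560/434)⁴ × 3.0407 = 0.0817 × 2.7720 × 3.0407 = 0.6886.
T = exp(−0.6886) = 0.5023.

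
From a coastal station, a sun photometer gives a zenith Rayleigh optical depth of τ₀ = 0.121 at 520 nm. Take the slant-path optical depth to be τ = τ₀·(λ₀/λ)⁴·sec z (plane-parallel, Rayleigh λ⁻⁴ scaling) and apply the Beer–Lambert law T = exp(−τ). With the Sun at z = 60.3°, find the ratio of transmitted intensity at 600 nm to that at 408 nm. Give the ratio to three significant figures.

1.66

Airmass: sec 60.3° = 2.0183.
τ(600 nm) = 0.121 × (520/600)⁴ × 2.0183 = 0.121 × 0.5642 × 2.0183 = 0.1378.
τ(408 nm) = 0.121 × (520/408)⁴ × 2.0183 = 0.121 × 2.6386 × 2.0183 = 0.6444.
T(600)/T(408) = exp(τ_B − τ_A) = exp(0.5066) = 1.6597.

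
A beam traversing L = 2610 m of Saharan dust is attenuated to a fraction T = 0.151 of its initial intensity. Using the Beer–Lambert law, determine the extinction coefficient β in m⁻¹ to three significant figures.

0.000724 m⁻¹

Beer–Lambert: T = exp(−βL) ⇒ β = −ln(T)/L = −ln(0.151)/2610 = 1.8905/2610 = 0.0007243 m⁻¹.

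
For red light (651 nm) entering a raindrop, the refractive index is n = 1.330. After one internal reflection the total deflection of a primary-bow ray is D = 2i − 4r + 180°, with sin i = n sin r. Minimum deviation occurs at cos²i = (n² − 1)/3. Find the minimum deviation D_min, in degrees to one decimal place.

137.5°

cos²i = (1.76890 − 1)/3 = 0.25630; i = arccos(0.50626) = 59.585°.
sin r = sin 59.585°/1.330 = 0.64841; r = 40.422°.
D_min = 2·59.585° − 4·40.422° + 180° = 137.484°.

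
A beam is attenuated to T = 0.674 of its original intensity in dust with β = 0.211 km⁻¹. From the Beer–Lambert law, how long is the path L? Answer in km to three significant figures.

1.87 km

Beer–Lambert: T = exp(−βL) ⇒ L = −ln(T)/β = −ln(0.674)/0.211 = 0.3945/0.211 = 1.87 km.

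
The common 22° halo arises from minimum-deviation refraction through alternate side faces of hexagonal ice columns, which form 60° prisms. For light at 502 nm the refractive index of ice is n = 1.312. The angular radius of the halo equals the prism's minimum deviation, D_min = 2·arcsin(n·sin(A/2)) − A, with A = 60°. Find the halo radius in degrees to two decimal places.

21.99°

n·sin(A/2) = 1.312 × sin 30° = 1.312 × 0.5000 = 0.6560.
D_min = 2·arcsin(0.6560) − 60° = 2 × 40.996° − 60° = 21.991°.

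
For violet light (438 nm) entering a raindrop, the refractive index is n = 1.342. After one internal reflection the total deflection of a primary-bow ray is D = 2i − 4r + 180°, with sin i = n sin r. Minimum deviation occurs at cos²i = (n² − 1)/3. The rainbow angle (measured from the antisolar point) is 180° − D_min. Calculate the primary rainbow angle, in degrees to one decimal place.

cos²i = (1.80096 − 1)/3 = 0.26699; i = arccos(0.51671) = 58.888°.
sin r = sin 58.888°/1.342 = 0.63797; r = 39.641°.
D_min = 2·58.888° − 4·39.641° + 180° = 139.213°.
Rainbow angle = 180° − D_min = 40.787°.

40.8°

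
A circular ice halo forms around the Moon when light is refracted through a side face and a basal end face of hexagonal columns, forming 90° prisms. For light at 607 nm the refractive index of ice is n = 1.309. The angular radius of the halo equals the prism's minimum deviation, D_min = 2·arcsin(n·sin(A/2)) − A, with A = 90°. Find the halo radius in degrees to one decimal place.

45.5°

n·sin(A/2) = 1.309 × sin 45° = 1.309 × 0.7071 = 0.9256.
D_min = 2·arcsin(0.9256) − 90° = 2 × 67.759° − 90° = 45.519°.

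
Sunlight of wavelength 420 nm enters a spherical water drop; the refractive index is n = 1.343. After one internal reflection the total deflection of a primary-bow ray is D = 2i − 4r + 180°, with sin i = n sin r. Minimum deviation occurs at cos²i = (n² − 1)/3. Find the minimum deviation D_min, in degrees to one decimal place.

cos²i = (1.80365 − 1)/3 = 0.26788; i = arccos(0.51757) = 58.830°.
sin r = sin 58.830°/1.343 = 0.63711; r = 39.577°.
D_min = 2·58.830° − 4·39.577° + 180° = 139.354°.

139.4°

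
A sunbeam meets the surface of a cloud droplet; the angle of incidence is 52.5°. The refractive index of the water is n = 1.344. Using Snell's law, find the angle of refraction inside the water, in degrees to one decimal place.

36.2°

Snell: sin θ_r = sin θ_i / n = sin 52.5° / 1.344 = 0.7934 / 1.344 = 0.5903.
θ_r = arcsin(0.5903) = 36.18°.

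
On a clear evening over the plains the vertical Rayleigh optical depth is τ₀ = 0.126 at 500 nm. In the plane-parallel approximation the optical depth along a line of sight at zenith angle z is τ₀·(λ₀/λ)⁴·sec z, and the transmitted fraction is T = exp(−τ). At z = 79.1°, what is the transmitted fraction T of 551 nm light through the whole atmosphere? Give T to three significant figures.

0.636

sec 79.1° = 5.2883.
τ = 0.126 × (500/551)⁴ × 5.2883 = 0.126 × 0.6781 × 5.2883 = 0.4518.
T = exp(−0.4518) = 0.6365.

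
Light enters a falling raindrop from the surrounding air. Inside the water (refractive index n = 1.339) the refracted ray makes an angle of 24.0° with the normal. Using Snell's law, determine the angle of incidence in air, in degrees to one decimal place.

33.0°

Snell: sin θ_i = n · sin θ_r = 1.339 × sin 24.0° = 1.339 × 0.4067 = 0.5446.
θ_i = arcsin(0.5446) = 33.00°.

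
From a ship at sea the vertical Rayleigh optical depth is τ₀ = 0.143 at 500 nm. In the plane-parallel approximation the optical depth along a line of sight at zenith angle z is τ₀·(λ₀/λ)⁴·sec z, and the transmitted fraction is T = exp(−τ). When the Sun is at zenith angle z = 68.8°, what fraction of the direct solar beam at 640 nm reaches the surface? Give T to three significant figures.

0.863

sec 68.8° = 2.7653.
τ = 0.143 × (500/640)⁴ × 2.7653 = 0.143 × 0.3725 × 2.7653 = 0.1473.
T = exp(−0.1473) = 0.8630.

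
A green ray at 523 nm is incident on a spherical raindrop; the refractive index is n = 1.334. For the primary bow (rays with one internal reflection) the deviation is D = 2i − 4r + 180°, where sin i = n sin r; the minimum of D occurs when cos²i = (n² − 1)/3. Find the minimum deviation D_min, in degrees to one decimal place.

cos²i = (1.77956 − 1)/3 = 0.25985; i = arccos(0.50976) = 59.352°.
sin r = sin 59.352°/1.334 = 0.64492; r = 40.159°.
D_min = 2·59.352° − 4·40.159° + 180° = 138.067°.

138.1°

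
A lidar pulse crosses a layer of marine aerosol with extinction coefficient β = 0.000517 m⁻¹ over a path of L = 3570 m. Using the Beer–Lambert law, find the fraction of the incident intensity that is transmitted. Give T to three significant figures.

0.158

τ = β·L = 0.000517 × 3570 = 1.8457.
T = exp(−1.8457) = 0.1579.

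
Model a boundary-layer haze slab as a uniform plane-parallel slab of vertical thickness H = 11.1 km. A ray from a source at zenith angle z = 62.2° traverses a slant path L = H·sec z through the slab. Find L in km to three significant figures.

23.8 km

sec z = 1/cos 62.2° = 2.1441.
L = 11.1 × 2.1441 = 23.800 km.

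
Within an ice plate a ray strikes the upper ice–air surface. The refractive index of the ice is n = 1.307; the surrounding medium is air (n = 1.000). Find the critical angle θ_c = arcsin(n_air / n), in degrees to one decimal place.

49.9°

sin θ_c = n_air / n = 1.000 / 1.307 = 0.7651.
θ_c = arcsin(0.7651) = 49.92°.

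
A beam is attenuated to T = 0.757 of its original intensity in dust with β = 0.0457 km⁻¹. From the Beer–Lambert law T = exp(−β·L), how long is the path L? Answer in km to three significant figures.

6.09 km

Beer–Lambert: T = exp(−βL) ⇒ L = −ln(T)/β = −ln(0.757)/0.0457 = 0.2784/0.0457 = 6.092 km.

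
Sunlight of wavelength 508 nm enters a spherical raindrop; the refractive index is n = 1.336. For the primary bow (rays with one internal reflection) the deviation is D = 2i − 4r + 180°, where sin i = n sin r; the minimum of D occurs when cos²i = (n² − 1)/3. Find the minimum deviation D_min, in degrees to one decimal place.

138.4°

cos²i = (1.78490 − 1)/3 = 0.26163; i = arccos(0.51150) = 59.236°.
sin r = sin 59.236°/1.336 = 0.64318; r = 40.029°.
D_min = 2·59.236° − 4·40.029° + 180° = 138.356°.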